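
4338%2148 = 42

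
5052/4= 1263=1263.00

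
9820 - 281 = 9539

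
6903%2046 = 765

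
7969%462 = 115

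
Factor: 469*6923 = 7^2*23^1*43^1*67^1 = 3246887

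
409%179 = 51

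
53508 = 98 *546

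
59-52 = 7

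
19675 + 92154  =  111829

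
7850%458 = 64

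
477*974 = 464598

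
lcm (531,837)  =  49383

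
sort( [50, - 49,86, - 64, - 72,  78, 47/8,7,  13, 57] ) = [  -  72  , - 64, - 49, 47/8, 7, 13, 50, 57, 78, 86]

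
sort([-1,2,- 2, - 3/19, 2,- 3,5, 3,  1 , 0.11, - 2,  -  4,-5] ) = [ - 5,  -  4, - 3,  -  2, - 2,  -  1, - 3/19,0.11,1,2,  2,3,5]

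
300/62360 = 15/3118 = 0.00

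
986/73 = 13 + 37/73 = 13.51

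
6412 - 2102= 4310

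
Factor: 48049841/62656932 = 2^ ( - 2 ) * 3^( - 1) *7^3 * 13^( - 1)*19^1*71^( - 1)*73^1*101^1*5657^ (-1)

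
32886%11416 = 10054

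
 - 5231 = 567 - 5798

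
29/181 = 29/181 = 0.16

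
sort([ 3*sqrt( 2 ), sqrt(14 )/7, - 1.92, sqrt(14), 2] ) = [  -  1.92, sqrt( 14 )/7, 2, sqrt(14), 3*sqrt ( 2) ]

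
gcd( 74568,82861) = 1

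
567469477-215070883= 352398594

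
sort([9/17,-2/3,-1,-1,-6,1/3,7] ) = [-6, - 1,-1,  -  2/3,1/3, 9/17,7]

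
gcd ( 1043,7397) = 1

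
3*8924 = 26772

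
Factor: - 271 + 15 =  - 256  =  - 2^8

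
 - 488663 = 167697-656360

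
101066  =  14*7219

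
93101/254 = 93101/254 = 366.54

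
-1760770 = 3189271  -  4950041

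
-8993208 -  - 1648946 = -7344262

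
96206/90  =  48103/45 = 1068.96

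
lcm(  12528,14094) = 112752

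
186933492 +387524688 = 574458180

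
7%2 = 1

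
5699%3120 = 2579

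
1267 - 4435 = -3168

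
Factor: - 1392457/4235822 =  - 2^( - 1)*11^1 *17^ ( - 1 )*19^(  -  1 ) * 79^( - 1 )*83^( - 1)*103^1*1229^1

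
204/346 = 102/173   =  0.59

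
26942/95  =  1418/5 = 283.60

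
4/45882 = 2/22941= 0.00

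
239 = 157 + 82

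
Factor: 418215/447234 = 2^ (-1) * 5^1*7^2*131^(-1) = 245/262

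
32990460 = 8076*4085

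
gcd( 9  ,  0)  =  9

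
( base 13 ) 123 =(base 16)C6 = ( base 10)198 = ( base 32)66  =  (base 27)79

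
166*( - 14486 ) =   -  2404676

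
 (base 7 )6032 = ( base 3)2212002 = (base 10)2081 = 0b100000100001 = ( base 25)386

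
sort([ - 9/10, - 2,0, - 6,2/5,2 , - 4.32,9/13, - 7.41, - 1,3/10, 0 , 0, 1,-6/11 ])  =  [ - 7.41, - 6, - 4.32, - 2, - 1, - 9/10, - 6/11,0,0,0,3/10, 2/5,9/13,1,  2]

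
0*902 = 0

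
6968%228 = 128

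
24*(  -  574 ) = -13776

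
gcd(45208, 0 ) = 45208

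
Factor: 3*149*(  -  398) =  - 177906 = - 2^1 * 3^1*149^1*199^1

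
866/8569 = 866/8569 = 0.10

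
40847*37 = 1511339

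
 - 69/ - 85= 69/85= 0.81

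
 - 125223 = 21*( - 5963) 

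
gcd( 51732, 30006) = 18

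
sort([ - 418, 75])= [ - 418, 75]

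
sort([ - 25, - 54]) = [ - 54, - 25] 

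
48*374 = 17952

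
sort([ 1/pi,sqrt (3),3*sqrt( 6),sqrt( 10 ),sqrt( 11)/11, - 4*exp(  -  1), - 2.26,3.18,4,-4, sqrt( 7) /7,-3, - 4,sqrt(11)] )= [-4, - 4,-3, - 2.26,-4* exp(-1 ) , sqrt( 11 ) /11,1/pi,  sqrt ( 7 )/7, sqrt( 3), sqrt( 10),3.18 , sqrt( 11 ),4,  3*sqrt( 6) ] 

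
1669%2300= 1669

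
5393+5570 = 10963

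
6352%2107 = 31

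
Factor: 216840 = 2^3*3^1*5^1*13^1*139^1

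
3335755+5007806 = 8343561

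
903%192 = 135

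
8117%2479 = 680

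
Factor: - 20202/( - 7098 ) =37/13 = 13^(-1 ) * 37^1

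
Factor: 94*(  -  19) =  - 1786 = - 2^1*19^1*47^1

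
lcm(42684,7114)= 42684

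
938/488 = 469/244= 1.92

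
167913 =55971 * 3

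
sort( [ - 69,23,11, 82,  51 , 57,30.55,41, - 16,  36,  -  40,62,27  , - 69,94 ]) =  [ - 69 , - 69, - 40, - 16,11, 23,27,30.55,36, 41, 51, 57 , 62, 82,94]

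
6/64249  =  6/64249 = 0.00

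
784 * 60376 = 47334784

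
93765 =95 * 987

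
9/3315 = 3/1105 = 0.00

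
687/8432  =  687/8432 = 0.08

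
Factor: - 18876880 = -2^4*5^1*11^1 *19^1*1129^1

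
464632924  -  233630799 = 231002125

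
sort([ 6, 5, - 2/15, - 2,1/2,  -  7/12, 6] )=[ - 2, - 7/12, - 2/15,  1/2,5, 6, 6]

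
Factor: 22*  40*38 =2^5*5^1*11^1*19^1 = 33440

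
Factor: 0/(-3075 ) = 0 = 0^1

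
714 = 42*17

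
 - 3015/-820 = 603/164 = 3.68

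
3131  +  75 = 3206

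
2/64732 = 1/32366 = 0.00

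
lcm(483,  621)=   4347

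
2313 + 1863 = 4176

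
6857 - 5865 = 992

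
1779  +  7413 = 9192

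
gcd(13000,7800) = 2600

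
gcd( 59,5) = 1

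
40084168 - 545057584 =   -  504973416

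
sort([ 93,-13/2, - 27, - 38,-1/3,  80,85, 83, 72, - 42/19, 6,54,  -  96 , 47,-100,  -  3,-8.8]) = [ - 100, -96, - 38,-27,-8.8, - 13/2,-3,  -  42/19,-1/3, 6,  47, 54, 72, 80, 83, 85, 93]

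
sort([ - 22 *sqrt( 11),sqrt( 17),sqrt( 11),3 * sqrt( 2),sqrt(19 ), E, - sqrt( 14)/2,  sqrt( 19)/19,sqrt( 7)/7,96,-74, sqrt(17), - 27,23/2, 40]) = [ - 74,-22*sqrt( 11),-27, - sqrt(14)/2,sqrt( 19 )/19,  sqrt(7 )/7,E,sqrt(11),sqrt( 17),sqrt ( 17),3* sqrt( 2),sqrt( 19 ),23/2,40,96] 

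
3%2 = 1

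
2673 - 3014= - 341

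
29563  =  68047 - 38484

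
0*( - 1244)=0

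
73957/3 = 73957/3 =24652.33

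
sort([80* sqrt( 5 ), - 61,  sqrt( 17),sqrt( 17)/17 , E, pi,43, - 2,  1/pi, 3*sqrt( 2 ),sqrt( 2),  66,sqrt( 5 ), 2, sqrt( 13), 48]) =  [ - 61,-2,sqrt (17 ) /17, 1/pi,  sqrt (2),2, sqrt( 5 ),E,pi, sqrt( 13),sqrt(17 ) , 3*sqrt( 2),43,  48,66,80 * sqrt( 5 )] 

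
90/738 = 5/41 = 0.12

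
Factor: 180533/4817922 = 2^( - 1 )*3^( - 1)*  180533^1*802987^( - 1)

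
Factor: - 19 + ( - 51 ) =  - 70 = - 2^1*5^1*7^1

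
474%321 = 153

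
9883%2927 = 1102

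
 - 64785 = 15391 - 80176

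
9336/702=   1556/117= 13.30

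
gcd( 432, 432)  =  432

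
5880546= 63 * 93342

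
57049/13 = 4388 + 5/13  =  4388.38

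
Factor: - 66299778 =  - 2^1*3^2*19^1 *193859^1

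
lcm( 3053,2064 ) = 146544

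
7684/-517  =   - 15 + 71/517 = - 14.86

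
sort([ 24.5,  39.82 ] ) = [ 24.5,39.82]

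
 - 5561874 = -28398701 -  - 22836827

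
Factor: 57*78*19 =2^1*3^2*13^1 * 19^2 = 84474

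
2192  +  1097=3289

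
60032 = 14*4288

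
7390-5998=1392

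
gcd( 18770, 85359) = 1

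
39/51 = 13/17= 0.76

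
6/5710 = 3/2855 = 0.00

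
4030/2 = 2015 = 2015.00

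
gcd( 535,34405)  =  5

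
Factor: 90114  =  2^1 * 3^1*23^1*653^1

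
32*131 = 4192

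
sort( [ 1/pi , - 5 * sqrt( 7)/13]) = [ - 5*sqrt( 7)/13,1/pi ] 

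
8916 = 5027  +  3889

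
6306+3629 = 9935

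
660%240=180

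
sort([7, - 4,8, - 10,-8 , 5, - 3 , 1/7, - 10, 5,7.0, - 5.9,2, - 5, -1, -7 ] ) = [ - 10, - 10, - 8, - 7,  -  5.9 , - 5, - 4,-3, - 1,1/7, 2,5 , 5,  7,7.0, 8]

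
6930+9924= 16854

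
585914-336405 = 249509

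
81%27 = 0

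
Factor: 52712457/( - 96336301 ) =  - 3^1*7^1*37^1*179^1 * 379^1*96336301^( - 1)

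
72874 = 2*36437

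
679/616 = 1+9/88  =  1.10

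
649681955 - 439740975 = 209940980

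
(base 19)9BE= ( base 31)3J0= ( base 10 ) 3472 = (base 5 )102342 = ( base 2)110110010000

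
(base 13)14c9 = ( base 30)3b8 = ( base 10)3038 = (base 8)5736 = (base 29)3HM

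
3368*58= 195344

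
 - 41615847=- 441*94367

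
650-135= 515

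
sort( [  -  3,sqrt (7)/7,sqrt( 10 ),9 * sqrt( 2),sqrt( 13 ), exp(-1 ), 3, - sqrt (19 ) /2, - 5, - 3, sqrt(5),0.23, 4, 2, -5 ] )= [ - 5, -5, - 3,  -  3, - sqrt( 19)/2,  0.23, exp( - 1),sqrt( 7)/7,2, sqrt( 5),3,sqrt( 10), sqrt ( 13),4 , 9 * sqrt( 2) ] 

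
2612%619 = 136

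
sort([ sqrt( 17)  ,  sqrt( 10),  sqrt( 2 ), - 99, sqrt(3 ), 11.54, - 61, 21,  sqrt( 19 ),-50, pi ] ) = [ - 99, - 61,-50, sqrt( 2),sqrt(3 ),pi, sqrt( 10),sqrt(17),sqrt( 19), 11.54 , 21] 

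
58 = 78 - 20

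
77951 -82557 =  - 4606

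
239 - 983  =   - 744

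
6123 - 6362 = -239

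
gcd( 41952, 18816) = 96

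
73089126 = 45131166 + 27957960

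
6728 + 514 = 7242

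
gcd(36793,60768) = 1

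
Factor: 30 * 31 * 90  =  2^2 * 3^3*5^2 * 31^1 = 83700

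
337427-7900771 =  - 7563344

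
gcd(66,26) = 2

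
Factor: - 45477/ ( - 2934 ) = 31/2 = 2^(-1) * 31^1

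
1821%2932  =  1821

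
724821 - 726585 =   -  1764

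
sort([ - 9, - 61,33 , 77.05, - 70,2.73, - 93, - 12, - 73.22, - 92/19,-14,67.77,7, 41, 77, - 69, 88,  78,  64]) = [ - 93, - 73.22, - 70  ,- 69, - 61, - 14, - 12, - 9, - 92/19 , 2.73, 7,33, 41, 64,  67.77,77, 77.05, 78,88] 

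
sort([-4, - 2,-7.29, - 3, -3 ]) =[ - 7.29, - 4, - 3, - 3, - 2] 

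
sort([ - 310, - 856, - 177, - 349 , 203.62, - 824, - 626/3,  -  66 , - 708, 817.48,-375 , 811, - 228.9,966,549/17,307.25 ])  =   [ - 856, - 824, -708 , - 375, - 349, - 310, - 228.9, - 626/3, - 177, - 66, 549/17 , 203.62,307.25, 811 , 817.48 , 966 ] 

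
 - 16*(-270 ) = 4320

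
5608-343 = 5265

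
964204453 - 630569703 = 333634750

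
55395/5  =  11079 = 11079.00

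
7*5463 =38241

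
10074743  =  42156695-32081952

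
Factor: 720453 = 3^1 *240151^1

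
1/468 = 1/468 = 0.00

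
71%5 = 1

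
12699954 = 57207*222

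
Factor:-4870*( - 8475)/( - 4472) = - 2^( - 2)*3^1*5^3*13^(- 1)*43^( - 1)*113^1*487^1 = - 20636625/2236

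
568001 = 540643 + 27358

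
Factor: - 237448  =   - 2^3*67^1*443^1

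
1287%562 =163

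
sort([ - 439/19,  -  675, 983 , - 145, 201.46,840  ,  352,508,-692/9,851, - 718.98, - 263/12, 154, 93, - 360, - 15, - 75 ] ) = [- 718.98, -675, - 360,-145,-692/9, -75 , - 439/19, - 263/12, - 15,93, 154, 201.46 , 352,508,840,851,983]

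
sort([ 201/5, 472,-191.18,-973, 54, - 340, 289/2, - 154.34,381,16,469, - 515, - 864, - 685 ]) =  [ - 973,- 864, - 685,- 515, - 340, - 191.18, - 154.34,16, 201/5 , 54, 289/2, 381, 469, 472 ]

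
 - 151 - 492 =- 643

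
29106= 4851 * 6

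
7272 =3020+4252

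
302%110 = 82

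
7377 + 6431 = 13808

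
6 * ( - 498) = -2988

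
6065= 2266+3799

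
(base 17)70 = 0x77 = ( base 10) 119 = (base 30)3t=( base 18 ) 6b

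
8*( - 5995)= - 47960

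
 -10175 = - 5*2035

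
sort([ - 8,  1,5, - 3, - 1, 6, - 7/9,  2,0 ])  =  [ - 8, - 3, - 1,  -  7/9,  0,1, 2, 5,6]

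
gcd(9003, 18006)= 9003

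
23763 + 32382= 56145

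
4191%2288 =1903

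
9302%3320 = 2662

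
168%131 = 37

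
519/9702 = 173/3234 = 0.05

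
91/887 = 91/887 = 0.10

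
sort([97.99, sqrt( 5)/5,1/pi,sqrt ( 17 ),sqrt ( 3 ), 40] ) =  [ 1/pi,sqrt(5 )/5,sqrt(3),sqrt ( 17),40,97.99 ] 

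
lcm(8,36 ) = 72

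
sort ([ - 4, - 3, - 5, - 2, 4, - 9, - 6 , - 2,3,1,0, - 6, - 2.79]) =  [ - 9 ,-6, - 6,-5, - 4, -3, - 2.79,  -  2 ,-2, 0,1,  3,4 ] 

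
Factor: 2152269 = 3^2*7^1*127^1*269^1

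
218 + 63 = 281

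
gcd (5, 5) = 5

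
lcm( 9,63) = 63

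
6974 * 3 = 20922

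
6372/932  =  1593/233 = 6.84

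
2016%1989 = 27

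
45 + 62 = 107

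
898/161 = 898/161 = 5.58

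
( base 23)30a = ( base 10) 1597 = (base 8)3075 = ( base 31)1kg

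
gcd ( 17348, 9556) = 4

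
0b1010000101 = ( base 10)645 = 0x285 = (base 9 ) 786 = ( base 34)IX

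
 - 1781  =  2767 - 4548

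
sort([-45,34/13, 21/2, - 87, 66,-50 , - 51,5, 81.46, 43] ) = [  -  87, - 51,-50, - 45 , 34/13, 5,  21/2, 43,66,81.46]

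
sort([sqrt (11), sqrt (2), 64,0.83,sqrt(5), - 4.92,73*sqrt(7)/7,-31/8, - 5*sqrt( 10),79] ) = [ - 5*sqrt( 10 ), - 4.92, - 31/8, 0.83 , sqrt(2),sqrt(5), sqrt( 11),73* sqrt( 7)/7, 64,79]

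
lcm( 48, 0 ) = 0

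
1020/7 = 145+5/7= 145.71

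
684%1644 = 684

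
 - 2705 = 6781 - 9486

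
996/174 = 166/29 = 5.72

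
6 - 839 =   -  833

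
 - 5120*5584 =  - 28590080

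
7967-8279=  - 312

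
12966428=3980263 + 8986165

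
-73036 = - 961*76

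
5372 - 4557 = 815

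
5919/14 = 5919/14 = 422.79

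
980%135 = 35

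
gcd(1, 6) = 1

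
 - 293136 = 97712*( - 3) 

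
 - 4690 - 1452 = - 6142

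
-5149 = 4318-9467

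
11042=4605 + 6437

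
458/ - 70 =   -  7+ 16/35 = - 6.54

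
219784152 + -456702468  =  -236918316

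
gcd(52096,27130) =2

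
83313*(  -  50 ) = -4165650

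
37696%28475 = 9221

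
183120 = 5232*35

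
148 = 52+96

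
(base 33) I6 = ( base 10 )600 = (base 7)1515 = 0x258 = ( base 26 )N2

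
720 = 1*720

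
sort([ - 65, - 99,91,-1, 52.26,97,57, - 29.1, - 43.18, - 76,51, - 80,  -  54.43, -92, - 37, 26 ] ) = [  -  99,- 92, - 80, - 76, - 65,-54.43, - 43.18,-37, - 29.1,-1 , 26, 51, 52.26,57, 91 , 97]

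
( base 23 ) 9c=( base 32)6r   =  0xdb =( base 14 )119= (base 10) 219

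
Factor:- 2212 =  - 2^2*7^1 *79^1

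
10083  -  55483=  -  45400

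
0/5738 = 0= 0.00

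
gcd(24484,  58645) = 1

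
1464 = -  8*( - 183) 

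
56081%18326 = 1103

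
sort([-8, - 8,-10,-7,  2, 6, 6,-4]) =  [ - 10, - 8,  -  8,-7, - 4, 2, 6,  6] 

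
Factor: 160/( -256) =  - 2^( - 3)*5^1 = -5/8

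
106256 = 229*464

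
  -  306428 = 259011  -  565439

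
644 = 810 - 166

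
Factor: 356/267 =2^2*3^(  -  1)=4/3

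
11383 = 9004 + 2379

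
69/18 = 3 + 5/6= 3.83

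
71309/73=976 + 61/73=976.84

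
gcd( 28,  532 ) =28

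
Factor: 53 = 53^1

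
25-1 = 24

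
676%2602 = 676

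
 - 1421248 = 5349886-6771134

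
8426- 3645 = 4781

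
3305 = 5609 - 2304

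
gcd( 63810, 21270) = 21270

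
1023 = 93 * 11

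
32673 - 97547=- 64874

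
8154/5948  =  4077/2974 =1.37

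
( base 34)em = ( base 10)498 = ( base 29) H5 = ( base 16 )1f2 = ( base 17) 1C5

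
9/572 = 9/572 = 0.02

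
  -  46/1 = - 46  =  - 46.00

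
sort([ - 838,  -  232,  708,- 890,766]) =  [ - 890, - 838, - 232, 708,766]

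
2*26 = 52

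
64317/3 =21439 =21439.00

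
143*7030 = 1005290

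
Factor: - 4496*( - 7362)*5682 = 188071654464 = 2^6* 3^3*281^1*409^1*947^1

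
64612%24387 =15838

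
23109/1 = 23109=23109.00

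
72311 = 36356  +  35955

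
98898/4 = 24724 + 1/2 = 24724.50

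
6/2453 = 6/2453 = 0.00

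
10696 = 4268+6428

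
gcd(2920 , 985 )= 5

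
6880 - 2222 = 4658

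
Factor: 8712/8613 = 88/87 = 2^3 * 3^( - 1)*11^1*29^( - 1 )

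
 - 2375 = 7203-9578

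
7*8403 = 58821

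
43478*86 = 3739108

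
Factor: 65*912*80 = 4742400 = 2^8*3^1*5^2 * 13^1*19^1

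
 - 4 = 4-8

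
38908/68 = 572 + 3/17 = 572.18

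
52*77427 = 4026204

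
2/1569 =2/1569  =  0.00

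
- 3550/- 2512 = 1 + 519/1256 = 1.41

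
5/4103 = 5/4103=0.00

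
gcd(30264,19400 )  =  776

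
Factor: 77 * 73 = 7^1 * 11^1 * 73^1  =  5621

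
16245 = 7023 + 9222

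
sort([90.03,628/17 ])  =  [ 628/17, 90.03] 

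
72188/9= 8020 + 8/9 = 8020.89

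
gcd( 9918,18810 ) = 342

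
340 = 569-229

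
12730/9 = 12730/9 = 1414.44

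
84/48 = 1 + 3/4  =  1.75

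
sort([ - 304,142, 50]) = [ - 304,50,  142]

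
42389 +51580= 93969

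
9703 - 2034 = 7669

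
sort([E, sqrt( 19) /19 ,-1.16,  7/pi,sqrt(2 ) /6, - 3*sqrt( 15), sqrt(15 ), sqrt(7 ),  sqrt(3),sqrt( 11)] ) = [ -3*sqrt ( 15), - 1.16 , sqrt(19)/19 , sqrt ( 2)/6 , sqrt(3), 7/pi,  sqrt(7),  E,sqrt(11 ),  sqrt( 15 )] 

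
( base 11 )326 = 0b110000111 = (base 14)1DD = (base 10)391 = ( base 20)jb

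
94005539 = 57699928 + 36305611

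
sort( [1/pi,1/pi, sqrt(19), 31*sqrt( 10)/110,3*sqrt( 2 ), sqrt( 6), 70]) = [1/pi, 1/pi,31*sqrt( 10 ) /110, sqrt( 6),3*sqrt( 2 ),sqrt(19), 70 ] 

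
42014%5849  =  1071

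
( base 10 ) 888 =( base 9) 1186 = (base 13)534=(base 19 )28E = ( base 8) 1570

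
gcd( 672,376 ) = 8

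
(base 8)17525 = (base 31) 8AN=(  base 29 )9FH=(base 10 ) 8021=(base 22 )GCD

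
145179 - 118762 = 26417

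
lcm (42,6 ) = 42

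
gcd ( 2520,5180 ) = 140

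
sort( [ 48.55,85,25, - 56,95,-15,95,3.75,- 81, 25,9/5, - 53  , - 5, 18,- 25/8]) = [  -  81, -56, - 53, - 15,-5, - 25/8,9/5,3.75,18,25, 25, 48.55,  85,95,95]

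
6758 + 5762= 12520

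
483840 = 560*864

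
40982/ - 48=-20491/24 =- 853.79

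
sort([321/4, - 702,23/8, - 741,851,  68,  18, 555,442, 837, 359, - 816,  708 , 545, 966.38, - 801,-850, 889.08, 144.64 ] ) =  [-850 ,-816, - 801,-741, - 702, 23/8, 18 , 68,321/4 , 144.64, 359, 442,545,555,708, 837, 851, 889.08,966.38]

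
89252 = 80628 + 8624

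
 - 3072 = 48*( - 64 )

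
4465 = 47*95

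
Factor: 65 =5^1*13^1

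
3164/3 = 1054 + 2/3 =1054.67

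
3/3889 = 3/3889 = 0.00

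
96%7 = 5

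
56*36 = 2016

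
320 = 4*80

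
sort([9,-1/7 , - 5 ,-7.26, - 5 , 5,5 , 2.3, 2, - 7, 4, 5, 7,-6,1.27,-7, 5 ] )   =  [-7.26,-7, - 7,-6, - 5, - 5, - 1/7, 1.27, 2, 2.3 , 4,5, 5, 5,5, 7, 9]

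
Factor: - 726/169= - 2^1*3^1*11^2*13^( - 2 ) 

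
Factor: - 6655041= - 3^7* 17^1*179^1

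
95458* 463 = 44197054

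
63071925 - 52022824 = 11049101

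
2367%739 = 150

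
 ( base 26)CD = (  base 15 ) 16A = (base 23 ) e3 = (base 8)505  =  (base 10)325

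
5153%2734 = 2419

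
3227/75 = 3227/75=   43.03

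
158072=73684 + 84388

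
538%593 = 538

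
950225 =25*38009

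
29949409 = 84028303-54078894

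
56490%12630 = 5970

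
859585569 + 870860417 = 1730445986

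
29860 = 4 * 7465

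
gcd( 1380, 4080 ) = 60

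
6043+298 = 6341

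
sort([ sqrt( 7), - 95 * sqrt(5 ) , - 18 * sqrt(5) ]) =[-95*sqrt(5 ), - 18*sqrt(5 ), sqrt(7 )]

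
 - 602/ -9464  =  43/676 = 0.06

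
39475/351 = 112+163/351 = 112.46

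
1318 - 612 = 706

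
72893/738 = 98 + 569/738 = 98.77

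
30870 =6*5145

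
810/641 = 810/641 = 1.26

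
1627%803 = 21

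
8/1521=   8/1521 = 0.01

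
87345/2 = 43672  +  1/2 = 43672.50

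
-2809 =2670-5479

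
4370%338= 314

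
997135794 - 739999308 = 257136486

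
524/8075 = 524/8075 = 0.06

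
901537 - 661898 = 239639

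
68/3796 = 17/949 = 0.02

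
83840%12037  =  11618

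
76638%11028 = 10470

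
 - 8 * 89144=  - 713152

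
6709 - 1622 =5087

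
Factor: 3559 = 3559^1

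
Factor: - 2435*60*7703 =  - 2^2*3^1*5^2 * 487^1* 7703^1 = - 1125408300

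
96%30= 6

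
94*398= 37412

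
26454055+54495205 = 80949260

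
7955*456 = 3627480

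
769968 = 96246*8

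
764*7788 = 5950032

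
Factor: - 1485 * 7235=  - 3^3*5^2*11^1 * 1447^1 = -10743975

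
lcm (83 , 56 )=4648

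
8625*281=2423625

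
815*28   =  22820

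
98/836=49/418=0.12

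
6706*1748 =11722088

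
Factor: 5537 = 7^2*113^1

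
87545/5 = 17509 = 17509.00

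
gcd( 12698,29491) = 7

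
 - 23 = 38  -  61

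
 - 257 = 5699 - 5956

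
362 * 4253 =1539586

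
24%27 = 24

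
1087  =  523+564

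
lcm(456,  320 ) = 18240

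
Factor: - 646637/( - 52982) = 2^( - 1)*59^ ( - 1) *449^( - 1)*646637^1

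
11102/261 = 11102/261= 42.54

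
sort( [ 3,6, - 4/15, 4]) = [  -  4/15, 3,4,6 ] 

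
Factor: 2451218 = 2^1*7^1*11^2 * 1447^1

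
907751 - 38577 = 869174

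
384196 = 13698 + 370498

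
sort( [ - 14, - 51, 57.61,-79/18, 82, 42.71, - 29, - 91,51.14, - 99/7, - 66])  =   [ - 91, - 66,-51, - 29, - 99/7,-14,  -  79/18, 42.71, 51.14,57.61,82 ] 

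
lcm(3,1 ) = 3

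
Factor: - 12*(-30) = 360 = 2^3*3^2 * 5^1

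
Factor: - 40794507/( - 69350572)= 2^ ( - 2)*3^2*13^1*43^( - 1)*191^( - 1)*2111^( - 1 ) *348671^1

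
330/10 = 33 = 33.00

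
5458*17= 92786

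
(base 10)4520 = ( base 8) 10650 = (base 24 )7K8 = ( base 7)16115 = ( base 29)5ap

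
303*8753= 2652159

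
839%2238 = 839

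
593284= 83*7148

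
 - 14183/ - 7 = 14183/7 = 2026.14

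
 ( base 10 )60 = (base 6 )140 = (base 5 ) 220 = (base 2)111100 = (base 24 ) 2C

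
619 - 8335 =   -  7716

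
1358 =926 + 432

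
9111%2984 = 159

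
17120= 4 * 4280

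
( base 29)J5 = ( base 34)GC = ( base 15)271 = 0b1000101100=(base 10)556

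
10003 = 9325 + 678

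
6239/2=6239/2 = 3119.50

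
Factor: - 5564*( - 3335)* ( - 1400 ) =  - 25978316000 = - 2^5*5^3*7^1*13^1*23^1*29^1*107^1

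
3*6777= 20331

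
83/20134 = 83/20134 = 0.00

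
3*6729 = 20187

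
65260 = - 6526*( - 10)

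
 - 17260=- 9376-7884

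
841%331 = 179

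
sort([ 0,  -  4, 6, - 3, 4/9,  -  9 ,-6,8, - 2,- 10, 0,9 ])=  [  -  10, - 9 ,  -  6 , - 4 ,-3, - 2, 0,  0, 4/9, 6 , 8 , 9 ] 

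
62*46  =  2852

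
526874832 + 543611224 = 1070486056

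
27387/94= 291 + 33/94 = 291.35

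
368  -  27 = 341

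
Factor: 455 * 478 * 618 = 2^2*3^1*5^1 * 7^1 * 13^1*103^1*239^1 = 134408820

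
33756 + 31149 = 64905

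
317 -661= - 344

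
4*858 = 3432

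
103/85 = 1 + 18/85= 1.21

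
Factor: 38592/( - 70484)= - 144/263 = - 2^4*3^2*263^( - 1)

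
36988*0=0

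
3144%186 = 168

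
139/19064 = 139/19064 = 0.01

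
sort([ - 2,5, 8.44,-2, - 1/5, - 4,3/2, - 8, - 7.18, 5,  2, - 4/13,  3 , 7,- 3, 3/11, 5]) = [ - 8, - 7.18, - 4,  -  3 , - 2, - 2, - 4/13, - 1/5,3/11,3/2,2,  3, 5 , 5, 5,7,8.44] 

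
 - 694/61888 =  - 1 + 30597/30944 = - 0.01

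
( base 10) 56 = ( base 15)3B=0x38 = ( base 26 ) 24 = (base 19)2i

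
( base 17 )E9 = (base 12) 187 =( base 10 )247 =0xF7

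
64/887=64/887 = 0.07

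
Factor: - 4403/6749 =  - 7^1*37^1*397^(  -  1 ) = - 259/397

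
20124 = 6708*3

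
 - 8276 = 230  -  8506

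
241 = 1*241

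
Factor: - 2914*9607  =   - 27994798 =- 2^1*13^1*31^1*47^1*739^1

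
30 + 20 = 50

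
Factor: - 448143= - 3^1 * 149381^1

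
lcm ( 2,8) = 8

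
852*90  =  76680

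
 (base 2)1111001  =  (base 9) 144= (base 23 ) 56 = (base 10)121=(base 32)3P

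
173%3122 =173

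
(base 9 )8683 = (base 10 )6393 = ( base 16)18F9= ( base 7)24432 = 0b1100011111001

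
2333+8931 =11264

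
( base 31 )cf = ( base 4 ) 12003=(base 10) 387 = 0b110000011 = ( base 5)3022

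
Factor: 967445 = 5^1* 181^1*1069^1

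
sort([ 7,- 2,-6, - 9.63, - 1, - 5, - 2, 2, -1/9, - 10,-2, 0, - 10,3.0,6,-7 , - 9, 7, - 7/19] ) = [-10, - 10, - 9.63, - 9, - 7 , - 6, - 5, - 2,-2, - 2, - 1, - 7/19,- 1/9,0,2,3.0,6,7, 7] 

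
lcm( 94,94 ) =94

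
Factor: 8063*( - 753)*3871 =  - 23502540369 = -  3^1*7^2*11^1*79^1*251^1 * 733^1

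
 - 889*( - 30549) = 27158061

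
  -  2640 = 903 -3543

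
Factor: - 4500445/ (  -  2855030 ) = 900089/571006 = 2^( - 1 )*73^(  -  1)*3911^ (-1 ) * 900089^1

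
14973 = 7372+7601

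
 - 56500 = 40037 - 96537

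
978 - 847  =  131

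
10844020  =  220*49291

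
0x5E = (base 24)3M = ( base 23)42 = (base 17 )59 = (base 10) 94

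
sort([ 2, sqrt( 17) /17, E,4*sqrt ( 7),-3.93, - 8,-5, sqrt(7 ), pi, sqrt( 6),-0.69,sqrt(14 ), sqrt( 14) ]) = [ - 8 , - 5,- 3.93,-0.69, sqrt( 17 ) /17, 2, sqrt( 6),sqrt( 7), E, pi,sqrt ( 14), sqrt( 14 ), 4*sqrt( 7 )]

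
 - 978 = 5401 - 6379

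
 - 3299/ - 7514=3299/7514= 0.44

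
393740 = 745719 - 351979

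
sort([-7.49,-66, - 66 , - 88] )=[ - 88, - 66 , - 66, - 7.49]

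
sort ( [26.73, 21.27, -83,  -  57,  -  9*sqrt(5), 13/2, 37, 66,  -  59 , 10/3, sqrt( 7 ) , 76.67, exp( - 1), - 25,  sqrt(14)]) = [ - 83, - 59, - 57,  -  25,  -  9 * sqrt( 5 ), exp(- 1),  sqrt ( 7),10/3 , sqrt ( 14 ), 13/2, 21.27,  26.73,37, 66,  76.67]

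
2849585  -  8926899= -6077314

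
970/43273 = 970/43273 = 0.02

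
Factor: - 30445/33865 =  - 6089/6773 = -13^( - 1)*521^( - 1)*6089^1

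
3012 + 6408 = 9420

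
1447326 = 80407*18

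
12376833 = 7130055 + 5246778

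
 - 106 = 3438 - 3544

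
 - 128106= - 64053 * 2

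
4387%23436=4387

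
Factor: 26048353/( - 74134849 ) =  - 467^( - 1) * 158747^(-1 )*26048353^1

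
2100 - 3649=-1549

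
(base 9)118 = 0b1100010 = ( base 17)5D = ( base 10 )98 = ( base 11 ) 8A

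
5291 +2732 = 8023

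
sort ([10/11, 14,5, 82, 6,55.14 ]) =[ 10/11,5, 6, 14,55.14, 82 ]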